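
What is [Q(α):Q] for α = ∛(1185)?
[Q(α):Q] = 3

The minimal polynomial of α is x^3 - 1185, irreducible over Q since 1185 is not a perfect cube (so x^3 - 1185 has no rational root). Hence [Q(α):Q] = deg(m_α) = 3.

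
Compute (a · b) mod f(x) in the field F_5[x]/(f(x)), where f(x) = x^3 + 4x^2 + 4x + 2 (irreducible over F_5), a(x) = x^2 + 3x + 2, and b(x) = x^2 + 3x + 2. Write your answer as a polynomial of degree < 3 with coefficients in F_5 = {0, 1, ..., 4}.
a · b ≡ x^2 + 2x (mod f(x))

Multiply in F_5[x]: a(x)·b(x) = (x^2 + 3x + 2)·(x^2 + 3x + 2) = x^4 + x^3 + 3x^2 + 2x + 4. This has degree ≥ 3, so divide by f(x) over F_5: x^4 + x^3 + 3x^2 + 2x + 4 = (x + 2)·(x^3 + 4x^2 + 4x + 2) + (x^2 + 2x). Hence a·b ≡ x^2 + 2x (mod f). (F_5[x]/(f) is a field with 5^3 = 125 elements since f is irreducible of degree 3.)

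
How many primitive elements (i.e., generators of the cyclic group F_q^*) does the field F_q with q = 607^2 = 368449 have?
There are φ(368448) = 115200 primitive elements

F_q^* is cyclic of order q - 1 = 368448. A cyclic group of order m has exactly φ(m) generators. Here m = 368448 = 2^6 · 3 · 19 · 101, so the number of primitive elements is φ(368448) = 115200.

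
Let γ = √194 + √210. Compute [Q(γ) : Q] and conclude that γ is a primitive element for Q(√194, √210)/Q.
[Q(γ) : Q] = 4 (equivalently, Q(γ) = Q(√194, √210))

Obviously Q(γ) ⊆ Q(√194, √210), and [Q(√194, √210):Q] = 4 (since 194, 210 are distinct squarefree integers > 1 with 40740 not a perfect square). To show equality we compute the minimal polynomial of γ. From γ = √194 + √210: γ^2 = 194 + 2√(40740) + 210 = 404 + 2√(40740), so γ^2 - 404 = 2√(40740); squaring, (γ^2 - 404)^2 = 4·40740, i.e. γ^4 - 808γ^2 + 163216 - 162960 = 0, i.e. γ^4 - 808γ^2 + 256 = 0. So γ is a root of x^4 - 808x^2 + 256. This polynomial is irreducible over Q: it has no rational root (each ±√194 ± √210 is irrational), and any factorization into two quadratics over Q would force √(40740) ∈ Q (pairing opposite roots) or √194, √210 ∈ Q (other pairings), all impossible. Hence [Q(γ):Q] = 4 = [Q(√194, √210):Q], so Q(γ) = Q(√194, √210).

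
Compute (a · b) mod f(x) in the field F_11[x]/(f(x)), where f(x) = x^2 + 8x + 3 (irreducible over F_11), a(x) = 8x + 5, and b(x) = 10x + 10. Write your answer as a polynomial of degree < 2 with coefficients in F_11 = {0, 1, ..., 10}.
a · b ≡ 7x + 8 (mod f(x))

Multiply in F_11[x]: a(x)·b(x) = (8x + 5)·(10x + 10) = 3x^2 + 9x + 6. This has degree ≥ 2, so divide by f(x) over F_11: 3x^2 + 9x + 6 = (3)·(x^2 + 8x + 3) + (7x + 8). Hence a·b ≡ 7x + 8 (mod f). (F_11[x]/(f) is a field with 11^2 = 121 elements since f is irreducible of degree 2.)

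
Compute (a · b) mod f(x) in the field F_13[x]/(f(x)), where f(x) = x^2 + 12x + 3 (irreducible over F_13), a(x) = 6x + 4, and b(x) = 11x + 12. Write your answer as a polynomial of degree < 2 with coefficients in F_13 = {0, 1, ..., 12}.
a · b ≡ 6 (mod f(x))

Multiply in F_13[x]: a(x)·b(x) = (6x + 4)·(11x + 12) = x^2 + 12x + 9. This has degree ≥ 2, so divide by f(x) over F_13: x^2 + 12x + 9 = (1)·(x^2 + 12x + 3) + (6). Hence a·b ≡ 6 (mod f). (F_13[x]/(f) is a field with 13^2 = 169 elements since f is irreducible of degree 2.)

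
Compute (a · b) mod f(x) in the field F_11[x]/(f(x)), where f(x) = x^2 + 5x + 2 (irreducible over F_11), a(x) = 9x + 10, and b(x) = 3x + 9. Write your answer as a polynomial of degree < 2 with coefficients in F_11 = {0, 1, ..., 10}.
a · b ≡ 9x + 3 (mod f(x))

Multiply in F_11[x]: a(x)·b(x) = (9x + 10)·(3x + 9) = 5x^2 + x + 2. This has degree ≥ 2, so divide by f(x) over F_11: 5x^2 + x + 2 = (5)·(x^2 + 5x + 2) + (9x + 3). Hence a·b ≡ 9x + 3 (mod f). (F_11[x]/(f) is a field with 11^2 = 121 elements since f is irreducible of degree 2.)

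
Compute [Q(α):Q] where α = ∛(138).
[Q(α):Q] = 3

The minimal polynomial of α is x^3 - 138, irreducible over Q since 138 is not a perfect cube (so x^3 - 138 has no rational root). Hence [Q(α):Q] = deg(m_α) = 3.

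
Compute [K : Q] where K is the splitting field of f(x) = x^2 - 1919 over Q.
[K : Q] = 2

f(x) = x^2 - 1919 factors as (x - √1919)(x + √1919). The splitting field is K = Q(√1919). Since 1919 is squarefree and > 1, it is not a perfect square, so x^2 - 1919 is irreducible over Q and [Q(√1919) : Q] = 2. Hence [K : Q] = 2.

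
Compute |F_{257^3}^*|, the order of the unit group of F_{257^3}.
|F_{257^3}^*| = 16974592

F_{257^3} has 257^3 = 16974593 elements; its multiplicative group consists of all nonzero elements, so |F_{257^3}^*| = 16974593 - 1 = 16974592. (It is cyclic since any finite subgroup of the multiplicative group of a field is cyclic.)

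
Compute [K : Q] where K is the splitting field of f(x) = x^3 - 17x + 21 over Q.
[K : Q] = 6

By the rational root test, any rational root of the monic integer polynomial f(x) = x^3 - 17x + 21 must be an integer dividing the constant term 21, i.e. one of ±{1, 3, 7, 21}. Evaluating: f(1) = 5, f(-1) = 37, f(3) = -3, f(-3) = 45, f(7) = 245, f(-7) = -203, f(21) = 8925, f(-21) = -8883; none is 0, so f has no rational root and is therefore irreducible over Q (a cubic with no linear factor over a field is irreducible). For an irreducible cubic, the Galois group is A_3 or S_3 according as the discriminant disc(f) = -4a^3 - 27b^2 = -4·(-17)^3 - 27·(21)^2 = 7745 is or is not a square in Q. Here disc(f) = 7745 is not a perfect square in Q, so the Galois group of f over Q is not contained in A_3 and must be all of S_3. The splitting field has degree |S_3| = 6 over Q, so [K : Q] = 6.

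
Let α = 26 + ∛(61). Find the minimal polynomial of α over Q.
m_α(x) = x^3 - 78x^2 + 2028x - 17637

Set β = α - 26 = ∛(61), so β^3 = 61. Then (α - 26)^3 - 61 = 0, i.e. α is a root of g(x) = (x - 26)^3 - 61 = x^3 - 78x^2 + 2028x - 17637. Since g(x) = h(x - 26) where h(x) = x^3 - 61, and h is irreducible over Q (because 61 is not a perfect cube, so h has no rational root, and a monic cubic with no rational root is irreducible), g is also irreducible (irreducibility is preserved under the substitution x → x - 26). Hence m_α(x) = x^3 - 78x^2 + 2028x - 17637.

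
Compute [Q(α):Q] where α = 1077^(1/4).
[Q(α):Q] = 4

α is a root of x^4 - 1077. By Eisenstein's criterion at the prime p = 3 (which divides the constant term 1077 but p^2 = 9 does not, since 1077 is squarefree), x^4 - 1077 is irreducible over Q. Hence [Q(α):Q] = 4.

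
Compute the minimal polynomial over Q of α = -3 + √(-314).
m_α(x) = x^2 + 6x + 323

From α + 3 = √(-314), squaring gives (α + 3)^2 = -314, i.e. α^2 + 6α + 9 = -314, so α^2 + 6α + 323 = 0. The discriminant of x^2 + 6x + 323 is (6)^2 - 4·(323) = 36 - 1292 = -1256, and 4·(-314) is not a perfect square in Q since -314 is squarefree and ≠ 1. Hence x^2 + 6x + 323 is irreducible over Q and is the minimal polynomial of α.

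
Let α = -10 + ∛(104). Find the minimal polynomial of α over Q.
m_α(x) = x^3 + 30x^2 + 300x + 896

Set β = α + 10 = ∛(104), so β^3 = 104. Then (α + 10)^3 - 104 = 0, i.e. α is a root of g(x) = (x + 10)^3 - 104 = x^3 + 30x^2 + 300x + 896. Since g(x) = h(x + 10) where h(x) = x^3 - 104, and h is irreducible over Q (because 104 is not a perfect cube, so h has no rational root, and a monic cubic with no rational root is irreducible), g is also irreducible (irreducibility is preserved under the substitution x → x + 10). Hence m_α(x) = x^3 + 30x^2 + 300x + 896.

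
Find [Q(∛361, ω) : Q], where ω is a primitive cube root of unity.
[Q(∛361, ω) : Q] = 6

[Q(∛361):Q] = 3 (min poly x^3 - 361, irreducible since 361 is not a perfect cube). [Q(ω):Q] = 2 (min poly x^2 + x + 1). Since Q(∛361) ⊂ R and ω ∉ R, we have ω ∉ Q(∛361), so x^2 + x + 1 remains irreducible over Q(∛361) and [Q(∛361, ω) : Q(∛361)] = 2. By the tower law, [Q(∛361, ω) : Q] = 3 · 2 = 6. (In fact Q(∛361, ω) is the splitting field of x^3 - 361 over Q.)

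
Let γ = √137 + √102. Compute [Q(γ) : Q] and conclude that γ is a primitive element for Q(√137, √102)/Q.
[Q(γ) : Q] = 4 (equivalently, Q(γ) = Q(√137, √102))

Obviously Q(γ) ⊆ Q(√137, √102), and [Q(√137, √102):Q] = 4 (since 137, 102 are distinct squarefree integers > 1 with 13974 not a perfect square). To show equality we compute the minimal polynomial of γ. From γ = √137 + √102: γ^2 = 137 + 2√(13974) + 102 = 239 + 2√(13974), so γ^2 - 239 = 2√(13974); squaring, (γ^2 - 239)^2 = 4·13974, i.e. γ^4 - 478γ^2 + 57121 - 55896 = 0, i.e. γ^4 - 478γ^2 + 1225 = 0. So γ is a root of x^4 - 478x^2 + 1225. This polynomial is irreducible over Q: it has no rational root (each ±√137 ± √102 is irrational), and any factorization into two quadratics over Q would force √(13974) ∈ Q (pairing opposite roots) or √137, √102 ∈ Q (other pairings), all impossible. Hence [Q(γ):Q] = 4 = [Q(√137, √102):Q], so Q(γ) = Q(√137, √102).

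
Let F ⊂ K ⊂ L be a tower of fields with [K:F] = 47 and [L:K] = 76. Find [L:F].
[L:F] = 3572

The tower law says that for any tower of field extensions F ⊂ K ⊂ L with finite degrees, [L:F] = [L:K] · [K:F]. Here this gives [L:F] = 76 · 47 = 3572.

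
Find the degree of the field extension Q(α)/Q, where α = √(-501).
[Q(α):Q] = 2

[Q(α):Q] equals the degree of the minimal polynomial of α. Here α^2 = -501 and x^2 + 501 is irreducible (d = -501 is squarefree, ≠ 1, hence not a square), so deg(m_α) = 2. Thus [Q(α):Q] = 2.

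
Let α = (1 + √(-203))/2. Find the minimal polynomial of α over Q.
m_α(x) = x^2 - x + 51

From 2α - 1 = √(-203), squaring gives (2α - 1)^2 = -203, i.e. 4α^2 - 4α + 1 = -203, so α^2 - α + (1 + 203)/4 = 0. Since -203 ≡ 1 (mod 4), (1 + 203)/4 = 51 ∈ Z. The polynomial x^2 - x + 51 has discriminant 1 - 4·(51) = -203, which is not a perfect square in Q (d = -203 is squarefree and ≠ 1), so x^2 - x + 51 is irreducible over Q. It is the minimal polynomial of α.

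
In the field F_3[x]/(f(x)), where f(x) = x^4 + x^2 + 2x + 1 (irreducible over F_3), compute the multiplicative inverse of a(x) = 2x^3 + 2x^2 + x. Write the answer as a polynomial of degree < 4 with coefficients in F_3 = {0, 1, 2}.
a(x)^(-1) ≡ 2x^3 + x^2 + x + 1 (mod f(x))

Since f is irreducible over F_3, F_3[x]/(f) is a field and a(x) ≠ 0 has an inverse. Apply the extended Euclidean algorithm to f(x) and a(x) in F_3[x]: f(x) = (2x + 1)·a(x) + (x + 1);  a(x) = (2x^2 + 1)·(x + 1) + (2). The last nonzero remainder is the constant 2 = gcd(f, a) in F_3. Back-substituting through the division chain expresses 2 = s(x)·a(x) + t(x)·f(x) with s(x) ≡ x^3 + 2x^2 + 2x + 2 (mod f), so (x^3 + 2x^2 + 2x + 2)·a(x) ≡ 2 (mod f). Multiplying by 2^(-1) ≡ 2 in F_3 gives a(x)^(-1) ≡ 2·(x^3 + 2x^2 + 2x + 2) ≡ 2x^3 + x^2 + x + 1 (mod f). Check: (2x^3 + 2x^2 + x)·(2x^3 + x^2 + x + 1) = x^6 + 2x^3 + x ≡ 1 (mod x^4 + x^2 + 2x + 1).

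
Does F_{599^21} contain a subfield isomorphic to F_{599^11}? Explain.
No: F_{599^11} is not a subfield of F_{599^21}

F_{p^m} embeds in F_{p^n} iff m | n. Here 11 ∤ 21 (since 21 = 1·11 + 10 with remainder 10 ≠ 0), so F_{599^11} is not a subfield of F_{599^21}. Equivalently: if it were, the tower law would give 11 = [F_{599^11}:F_599] dividing [F_{599^21}:F_599] = 21, contradiction.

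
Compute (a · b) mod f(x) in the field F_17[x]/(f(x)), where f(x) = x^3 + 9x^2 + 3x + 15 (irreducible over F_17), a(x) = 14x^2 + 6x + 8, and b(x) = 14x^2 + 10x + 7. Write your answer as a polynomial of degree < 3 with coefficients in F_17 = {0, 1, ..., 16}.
a · b ≡ 10x^2 + 2 (mod f(x))

Multiply in F_17[x]: a(x)·b(x) = (14x^2 + 6x + 8)·(14x^2 + 10x + 7) = 9x^4 + 3x^3 + 15x^2 + 3x + 5. This has degree ≥ 3, so divide by f(x) over F_17: 9x^4 + 3x^3 + 15x^2 + 3x + 5 = (9x + 7)·(x^3 + 9x^2 + 3x + 15) + (10x^2 + 2). Hence a·b ≡ 10x^2 + 2 (mod f). (F_17[x]/(f) is a field with 17^3 = 4913 elements since f is irreducible of degree 3.)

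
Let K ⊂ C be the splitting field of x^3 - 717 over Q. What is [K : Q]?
[K : Q] = 6

The roots of x^3 - 717 are ∛717, ω∛717, ω^2∛717 where ω = e^(2πi/3) is a primitive cube root of unity, so K = Q(∛717, ω). Now [Q(∛717):Q] = 3 (since 717 is not a perfect cube, x^3 - 717 is irreducible) and [Q(ω):Q] = 2. Both 2 and 3 divide [K:Q], and [K:Q] ≤ 3·2 = 6, so [K:Q] = 6. (Equivalently: Q(∛717) ⊂ R but ω ∉ R, so [K : Q(∛717)] = 2.)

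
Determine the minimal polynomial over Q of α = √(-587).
m_α(x) = x^2 + 587

α satisfies α^2 + 587 = 0, so x^2 + 587 annihilates α. Since d = -587 is squarefree and ≠ 1, it is not a perfect square in Q, so x^2 + 587 has no rational root and is therefore irreducible over Q (a degree-2 polynomial over a field is irreducible iff it has no root). Hence m_α(x) = x^2 + 587.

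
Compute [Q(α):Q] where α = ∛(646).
[Q(α):Q] = 3

The minimal polynomial of α is x^3 - 646, irreducible over Q since 646 is not a perfect cube (so x^3 - 646 has no rational root). Hence [Q(α):Q] = deg(m_α) = 3.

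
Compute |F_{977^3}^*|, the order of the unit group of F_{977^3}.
|F_{977^3}^*| = 932574832

F_{977^3} has 977^3 = 932574833 elements; its multiplicative group consists of all nonzero elements, so |F_{977^3}^*| = 932574833 - 1 = 932574832. (It is cyclic since any finite subgroup of the multiplicative group of a field is cyclic.)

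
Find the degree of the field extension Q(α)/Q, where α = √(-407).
[Q(α):Q] = 2

[Q(α):Q] equals the degree of the minimal polynomial of α. Here α^2 = -407 and x^2 + 407 is irreducible (d = -407 is squarefree, ≠ 1, hence not a square), so deg(m_α) = 2. Thus [Q(α):Q] = 2.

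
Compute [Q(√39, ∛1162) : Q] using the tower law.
[Q(√39, ∛1162) : Q] = 6

Let L = Q(√39, ∛1162). Since Q(√39) ⊂ L and [Q(√39):Q] = 2, the tower law gives 2 | [L:Q]. Likewise Q(∛1162) ⊂ L with [Q(∛1162):Q] = 3 (because 1162 is not a perfect cube), so 3 | [L:Q]. As gcd(2,3) = 1, [L:Q] is divisible by 6. Conversely L is generated over Q by √39 and ∛1162, so [L:Q] ≤ 2·3 = 6. Therefore [Q(√39, ∛1162) : Q] = 6.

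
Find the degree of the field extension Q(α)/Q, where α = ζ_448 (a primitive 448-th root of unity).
[Q(α):Q] = 192

The minimal polynomial of ζ_448 over Q is the 448-th cyclotomic polynomial Φ_448(x), which is irreducible over Q and has degree φ(448) = 192. Hence [Q(α):Q] = φ(448) = 192.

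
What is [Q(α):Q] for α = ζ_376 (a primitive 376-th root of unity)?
[Q(α):Q] = 184

The minimal polynomial of ζ_376 over Q is the 376-th cyclotomic polynomial Φ_376(x), which is irreducible over Q and has degree φ(376) = 184. Hence [Q(α):Q] = φ(376) = 184.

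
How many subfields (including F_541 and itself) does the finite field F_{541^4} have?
F_{541^4} has 3 subfields

The subfields of F_{p^n} are exactly the fields F_{p^d} for d | n (each is the fixed field of the unique index-d subgroup of Gal(F_{p^n}/F_p) ≅ Z/nZ). The divisors of n = 4 are {1, 2, 4}, giving 3 subfields: F_{541^1}, F_{541^2}, F_{541^4}.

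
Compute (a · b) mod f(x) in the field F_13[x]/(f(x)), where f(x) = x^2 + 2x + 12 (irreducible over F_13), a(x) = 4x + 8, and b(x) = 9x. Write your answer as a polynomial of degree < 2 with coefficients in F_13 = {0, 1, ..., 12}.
a · b ≡ 10 (mod f(x))

Multiply in F_13[x]: a(x)·b(x) = (4x + 8)·(9x) = 10x^2 + 7x. This has degree ≥ 2, so divide by f(x) over F_13: 10x^2 + 7x = (10)·(x^2 + 2x + 12) + (10). Hence a·b ≡ 10 (mod f). (F_13[x]/(f) is a field with 13^2 = 169 elements since f is irreducible of degree 2.)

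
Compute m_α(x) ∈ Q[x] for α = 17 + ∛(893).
m_α(x) = x^3 - 51x^2 + 867x - 5806

Set β = α - 17 = ∛(893), so β^3 = 893. Then (α - 17)^3 - 893 = 0, i.e. α is a root of g(x) = (x - 17)^3 - 893 = x^3 - 51x^2 + 867x - 5806. Since g(x) = h(x - 17) where h(x) = x^3 - 893, and h is irreducible over Q (because 893 is not a perfect cube, so h has no rational root, and a monic cubic with no rational root is irreducible), g is also irreducible (irreducibility is preserved under the substitution x → x - 17). Hence m_α(x) = x^3 - 51x^2 + 867x - 5806.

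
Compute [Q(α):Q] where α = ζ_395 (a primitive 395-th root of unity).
[Q(α):Q] = 312

The minimal polynomial of ζ_395 over Q is the 395-th cyclotomic polynomial Φ_395(x), which is irreducible over Q and has degree φ(395) = 312. Hence [Q(α):Q] = φ(395) = 312.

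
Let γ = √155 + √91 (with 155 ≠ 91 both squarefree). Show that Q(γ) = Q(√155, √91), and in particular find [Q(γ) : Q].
[Q(γ) : Q] = 4 (equivalently, Q(γ) = Q(√155, √91))

Obviously Q(γ) ⊆ Q(√155, √91), and [Q(√155, √91):Q] = 4 (since 155, 91 are distinct squarefree integers > 1 with 14105 not a perfect square). To show equality we compute the minimal polynomial of γ. From γ = √155 + √91: γ^2 = 155 + 2√(14105) + 91 = 246 + 2√(14105), so γ^2 - 246 = 2√(14105); squaring, (γ^2 - 246)^2 = 4·14105, i.e. γ^4 - 492γ^2 + 60516 - 56420 = 0, i.e. γ^4 - 492γ^2 + 4096 = 0. So γ is a root of x^4 - 492x^2 + 4096. This polynomial is irreducible over Q: it has no rational root (each ±√155 ± √91 is irrational), and any factorization into two quadratics over Q would force √(14105) ∈ Q (pairing opposite roots) or √155, √91 ∈ Q (other pairings), all impossible. Hence [Q(γ):Q] = 4 = [Q(√155, √91):Q], so Q(γ) = Q(√155, √91).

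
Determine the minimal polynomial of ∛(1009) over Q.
m_α(x) = x^3 - 1009

α satisfies α^3 = 1009, so x^3 - 1009 annihilates α. By the rational root test, a rational root p/q (in lowest terms) of x^3 - 1009 would satisfy p^3 = 1009 q^3, forcing q = 1 and p^3 = 1009; but 1009 is not a perfect cube, contradiction. A monic cubic over Q with no rational root is irreducible (any nontrivial factorization would include a linear factor). Hence x^3 - 1009 is the minimal polynomial of α, and in particular [Q(α):Q] = 3.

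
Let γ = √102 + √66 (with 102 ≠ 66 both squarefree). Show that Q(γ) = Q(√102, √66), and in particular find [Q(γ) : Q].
[Q(γ) : Q] = 4 (equivalently, Q(γ) = Q(√102, √66))

Obviously Q(γ) ⊆ Q(√102, √66), and [Q(√102, √66):Q] = 4 (since 102, 66 are distinct squarefree integers > 1 with 6732 not a perfect square). To show equality we compute the minimal polynomial of γ. From γ = √102 + √66: γ^2 = 102 + 2√(6732) + 66 = 168 + 2√(6732), so γ^2 - 168 = 2√(6732); squaring, (γ^2 - 168)^2 = 4·6732, i.e. γ^4 - 336γ^2 + 28224 - 26928 = 0, i.e. γ^4 - 336γ^2 + 1296 = 0. So γ is a root of x^4 - 336x^2 + 1296. This polynomial is irreducible over Q: it has no rational root (each ±√102 ± √66 is irrational), and any factorization into two quadratics over Q would force √(6732) ∈ Q (pairing opposite roots) or √102, √66 ∈ Q (other pairings), all impossible. Hence [Q(γ):Q] = 4 = [Q(√102, √66):Q], so Q(γ) = Q(√102, √66).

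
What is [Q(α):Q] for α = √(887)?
[Q(α):Q] = 2

[Q(α):Q] equals the degree of the minimal polynomial of α. Here α^2 = 887 and x^2 - 887 is irreducible (d = 887 is squarefree, ≠ 1, hence not a square), so deg(m_α) = 2. Thus [Q(α):Q] = 2.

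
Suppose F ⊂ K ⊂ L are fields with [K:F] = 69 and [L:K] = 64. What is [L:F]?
[L:F] = 4416

The tower law says that for any tower of field extensions F ⊂ K ⊂ L with finite degrees, [L:F] = [L:K] · [K:F]. Here this gives [L:F] = 64 · 69 = 4416.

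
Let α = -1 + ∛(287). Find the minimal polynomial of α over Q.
m_α(x) = x^3 + 3x^2 + 3x - 286

Set β = α + 1 = ∛(287), so β^3 = 287. Then (α + 1)^3 - 287 = 0, i.e. α is a root of g(x) = (x + 1)^3 - 287 = x^3 + 3x^2 + 3x - 286. Since g(x) = h(x + 1) where h(x) = x^3 - 287, and h is irreducible over Q (because 287 is not a perfect cube, so h has no rational root, and a monic cubic with no rational root is irreducible), g is also irreducible (irreducibility is preserved under the substitution x → x + 1). Hence m_α(x) = x^3 + 3x^2 + 3x - 286.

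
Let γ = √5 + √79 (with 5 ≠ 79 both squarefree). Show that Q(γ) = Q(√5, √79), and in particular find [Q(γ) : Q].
[Q(γ) : Q] = 4 (equivalently, Q(γ) = Q(√5, √79))

Obviously Q(γ) ⊆ Q(√5, √79), and [Q(√5, √79):Q] = 4 (since 5, 79 are distinct squarefree integers > 1 with 395 not a perfect square). To show equality we compute the minimal polynomial of γ. From γ = √5 + √79: γ^2 = 5 + 2√(395) + 79 = 84 + 2√(395), so γ^2 - 84 = 2√(395); squaring, (γ^2 - 84)^2 = 4·395, i.e. γ^4 - 168γ^2 + 7056 - 1580 = 0, i.e. γ^4 - 168γ^2 + 5476 = 0. So γ is a root of x^4 - 168x^2 + 5476. This polynomial is irreducible over Q: it has no rational root (each ±√5 ± √79 is irrational), and any factorization into two quadratics over Q would force √(395) ∈ Q (pairing opposite roots) or √5, √79 ∈ Q (other pairings), all impossible. Hence [Q(γ):Q] = 4 = [Q(√5, √79):Q], so Q(γ) = Q(√5, √79).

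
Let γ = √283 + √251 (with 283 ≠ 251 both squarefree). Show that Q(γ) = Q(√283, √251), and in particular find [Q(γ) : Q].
[Q(γ) : Q] = 4 (equivalently, Q(γ) = Q(√283, √251))

Obviously Q(γ) ⊆ Q(√283, √251), and [Q(√283, √251):Q] = 4 (since 283, 251 are distinct squarefree integers > 1 with 71033 not a perfect square). To show equality we compute the minimal polynomial of γ. From γ = √283 + √251: γ^2 = 283 + 2√(71033) + 251 = 534 + 2√(71033), so γ^2 - 534 = 2√(71033); squaring, (γ^2 - 534)^2 = 4·71033, i.e. γ^4 - 1068γ^2 + 285156 - 284132 = 0, i.e. γ^4 - 1068γ^2 + 1024 = 0. So γ is a root of x^4 - 1068x^2 + 1024. This polynomial is irreducible over Q: it has no rational root (each ±√283 ± √251 is irrational), and any factorization into two quadratics over Q would force √(71033) ∈ Q (pairing opposite roots) or √283, √251 ∈ Q (other pairings), all impossible. Hence [Q(γ):Q] = 4 = [Q(√283, √251):Q], so Q(γ) = Q(√283, √251).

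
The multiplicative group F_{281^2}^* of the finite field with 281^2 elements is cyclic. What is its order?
|F_{281^2}^*| = 78960

F_{281^2} has 281^2 = 78961 elements; its multiplicative group consists of all nonzero elements, so |F_{281^2}^*| = 78961 - 1 = 78960. (It is cyclic since any finite subgroup of the multiplicative group of a field is cyclic.)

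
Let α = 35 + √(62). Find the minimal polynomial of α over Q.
m_α(x) = x^2 - 70x + 1163

From α - 35 = √(62), squaring gives (α - 35)^2 = 62, i.e. α^2 - 70α + 1225 = 62, so α^2 - 70α + 1163 = 0. The discriminant of x^2 - 70x + 1163 is (-70)^2 - 4·(1163) = 4900 - 4652 = 248, and 4·(62) is not a perfect square in Q since 62 is squarefree and ≠ 1. Hence x^2 - 70x + 1163 is irreducible over Q and is the minimal polynomial of α.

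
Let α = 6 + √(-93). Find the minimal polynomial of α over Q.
m_α(x) = x^2 - 12x + 129

From α - 6 = √(-93), squaring gives (α - 6)^2 = -93, i.e. α^2 - 12α + 36 = -93, so α^2 - 12α + 129 = 0. The discriminant of x^2 - 12x + 129 is (-12)^2 - 4·(129) = 144 - 516 = -372, and 4·(-93) is not a perfect square in Q since -93 is squarefree and ≠ 1. Hence x^2 - 12x + 129 is irreducible over Q and is the minimal polynomial of α.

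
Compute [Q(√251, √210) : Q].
[Q(√251, √210) : Q] = 4

[Q(√251):Q] = 2 (min poly x^2 - 251, irreducible since 251 is squarefree > 1). For the top step, suppose √210 ∈ Q(√251), say √210 = c + d√251 with c, d ∈ Q. Squaring: 210 = c^2 + 251d^2 + 2cd√251. Since √251 ∉ Q this forces 2cd = 0. If d = 0 then √210 = c ∈ Q, contradicting 210 squarefree > 1. If c = 0 then 210 = 251d^2, so 251·210 = (251d)^2 is a perfect square in Q — but 251·210 = 52710 is not a perfect square (since 251 and 210 are distinct squarefree integers). Contradiction. Hence √210 ∉ Q(√251), so x^2 - 210 stays irreducible over Q(√251) and [Q(√251, √210) : Q(√251)] = 2. By the tower law, [Q(√251, √210) : Q] = 2 · 2 = 4.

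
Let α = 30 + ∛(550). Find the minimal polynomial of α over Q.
m_α(x) = x^3 - 90x^2 + 2700x - 27550

Set β = α - 30 = ∛(550), so β^3 = 550. Then (α - 30)^3 - 550 = 0, i.e. α is a root of g(x) = (x - 30)^3 - 550 = x^3 - 90x^2 + 2700x - 27550. Since g(x) = h(x - 30) where h(x) = x^3 - 550, and h is irreducible over Q (because 550 is not a perfect cube, so h has no rational root, and a monic cubic with no rational root is irreducible), g is also irreducible (irreducibility is preserved under the substitution x → x - 30). Hence m_α(x) = x^3 - 90x^2 + 2700x - 27550.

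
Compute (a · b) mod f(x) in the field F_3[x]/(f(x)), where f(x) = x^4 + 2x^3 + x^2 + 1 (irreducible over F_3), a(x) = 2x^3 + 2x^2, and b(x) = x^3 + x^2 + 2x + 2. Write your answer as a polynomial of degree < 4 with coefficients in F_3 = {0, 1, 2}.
a · b ≡ x^2 + 2 (mod f(x))

Multiply in F_3[x]: a(x)·b(x) = (2x^3 + 2x^2)·(x^3 + x^2 + 2x + 2) = 2x^6 + x^5 + 2x^3 + x^2. This has degree ≥ 4, so divide by f(x) over F_3: 2x^6 + x^5 + 2x^3 + x^2 = (2x^2 + 1)·(x^4 + 2x^3 + x^2 + 1) + (x^2 + 2). Hence a·b ≡ x^2 + 2 (mod f). (F_3[x]/(f) is a field with 3^4 = 81 elements since f is irreducible of degree 4.)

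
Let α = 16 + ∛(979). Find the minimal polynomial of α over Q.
m_α(x) = x^3 - 48x^2 + 768x - 5075

Set β = α - 16 = ∛(979), so β^3 = 979. Then (α - 16)^3 - 979 = 0, i.e. α is a root of g(x) = (x - 16)^3 - 979 = x^3 - 48x^2 + 768x - 5075. Since g(x) = h(x - 16) where h(x) = x^3 - 979, and h is irreducible over Q (because 979 is not a perfect cube, so h has no rational root, and a monic cubic with no rational root is irreducible), g is also irreducible (irreducibility is preserved under the substitution x → x - 16). Hence m_α(x) = x^3 - 48x^2 + 768x - 5075.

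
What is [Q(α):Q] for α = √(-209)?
[Q(α):Q] = 2

[Q(α):Q] equals the degree of the minimal polynomial of α. Here α^2 = -209 and x^2 + 209 is irreducible (d = -209 is squarefree, ≠ 1, hence not a square), so deg(m_α) = 2. Thus [Q(α):Q] = 2.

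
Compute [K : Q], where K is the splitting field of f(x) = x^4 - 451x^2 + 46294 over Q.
[K : Q] = 4

Solving the quadratic in x^2: x^2 = (451 ± √(451^2 - 4·46294))/2 = (451 ± √18225)/2 = (451 ± 135)/2, giving x^2 = 293 or x^2 = 158. So f(x) = (x^2 - 293)(x^2 - 158) and the roots of f are ±√293, ±√158. Hence the splitting field is K = Q(√293, √158). Since 293 and 158 are distinct squarefree integers > 1, their product 46294 is not a perfect square, so √158 ∉ Q(√293). By the tower law [K:Q] = [Q(√293,√158):Q(√293)] · [Q(√293):Q] = 2 · 2 = 4.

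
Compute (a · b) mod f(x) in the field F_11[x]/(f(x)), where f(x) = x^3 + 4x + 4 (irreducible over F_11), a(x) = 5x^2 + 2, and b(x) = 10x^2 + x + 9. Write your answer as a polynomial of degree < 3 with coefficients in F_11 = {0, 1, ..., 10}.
a · b ≡ 8x^2 + 2x + 9 (mod f(x))

Multiply in F_11[x]: a(x)·b(x) = (5x^2 + 2)·(10x^2 + x + 9) = 6x^4 + 5x^3 + 10x^2 + 2x + 7. This has degree ≥ 3, so divide by f(x) over F_11: 6x^4 + 5x^3 + 10x^2 + 2x + 7 = (6x + 5)·(x^3 + 4x + 4) + (8x^2 + 2x + 9). Hence a·b ≡ 8x^2 + 2x + 9 (mod f). (F_11[x]/(f) is a field with 11^3 = 1331 elements since f is irreducible of degree 3.)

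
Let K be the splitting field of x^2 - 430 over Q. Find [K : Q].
[K : Q] = 2

f(x) = x^2 - 430 factors as (x - √430)(x + √430). The splitting field is K = Q(√430). Since 430 is squarefree and > 1, it is not a perfect square, so x^2 - 430 is irreducible over Q and [Q(√430) : Q] = 2. Hence [K : Q] = 2.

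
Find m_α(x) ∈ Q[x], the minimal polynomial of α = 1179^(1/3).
m_α(x) = x^3 - 1179

α satisfies α^3 = 1179, so x^3 - 1179 annihilates α. By the rational root test, a rational root p/q (in lowest terms) of x^3 - 1179 would satisfy p^3 = 1179 q^3, forcing q = 1 and p^3 = 1179; but 1179 is not a perfect cube, contradiction. A monic cubic over Q with no rational root is irreducible (any nontrivial factorization would include a linear factor). Hence x^3 - 1179 is the minimal polynomial of α, and in particular [Q(α):Q] = 3.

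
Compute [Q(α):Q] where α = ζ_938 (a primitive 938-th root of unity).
[Q(α):Q] = 396

The minimal polynomial of ζ_938 over Q is the 938-th cyclotomic polynomial Φ_938(x), which is irreducible over Q and has degree φ(938) = 396. Hence [Q(α):Q] = φ(938) = 396.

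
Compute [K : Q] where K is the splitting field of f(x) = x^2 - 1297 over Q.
[K : Q] = 2

f(x) = x^2 - 1297 factors as (x - √1297)(x + √1297). The splitting field is K = Q(√1297). Since 1297 is squarefree and > 1, it is not a perfect square, so x^2 - 1297 is irreducible over Q and [Q(√1297) : Q] = 2. Hence [K : Q] = 2.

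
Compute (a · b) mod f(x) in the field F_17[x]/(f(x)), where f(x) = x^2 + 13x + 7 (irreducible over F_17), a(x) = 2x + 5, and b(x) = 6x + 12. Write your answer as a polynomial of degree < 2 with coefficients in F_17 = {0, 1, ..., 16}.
a · b ≡ 10 (mod f(x))

Multiply in F_17[x]: a(x)·b(x) = (2x + 5)·(6x + 12) = 12x^2 + 3x + 9. This has degree ≥ 2, so divide by f(x) over F_17: 12x^2 + 3x + 9 = (12)·(x^2 + 13x + 7) + (10). Hence a·b ≡ 10 (mod f). (F_17[x]/(f) is a field with 17^2 = 289 elements since f is irreducible of degree 2.)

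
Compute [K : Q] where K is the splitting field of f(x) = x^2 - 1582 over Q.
[K : Q] = 2

f(x) = x^2 - 1582 factors as (x - √1582)(x + √1582). The splitting field is K = Q(√1582). Since 1582 is squarefree and > 1, it is not a perfect square, so x^2 - 1582 is irreducible over Q and [Q(√1582) : Q] = 2. Hence [K : Q] = 2.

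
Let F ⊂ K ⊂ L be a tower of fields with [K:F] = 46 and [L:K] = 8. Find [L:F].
[L:F] = 368

The tower law says that for any tower of field extensions F ⊂ K ⊂ L with finite degrees, [L:F] = [L:K] · [K:F]. Here this gives [L:F] = 8 · 46 = 368.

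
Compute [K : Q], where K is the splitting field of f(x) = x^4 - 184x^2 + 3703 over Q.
[K : Q] = 4

Solving the quadratic in x^2: x^2 = (184 ± √(184^2 - 4·3703))/2 = (184 ± √19044)/2 = (184 ± 138)/2, giving x^2 = 23 or x^2 = 161. So f(x) = (x^2 - 23)(x^2 - 161) and the roots of f are ±√23, ±√161. Hence the splitting field is K = Q(√23, √161). Since 23 and 161 are distinct squarefree integers > 1, their product 3703 is not a perfect square, so √161 ∉ Q(√23). By the tower law [K:Q] = [Q(√23,√161):Q(√23)] · [Q(√23):Q] = 2 · 2 = 4.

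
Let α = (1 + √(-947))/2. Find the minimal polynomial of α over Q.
m_α(x) = x^2 - x + 237

From 2α - 1 = √(-947), squaring gives (2α - 1)^2 = -947, i.e. 4α^2 - 4α + 1 = -947, so α^2 - α + (1 + 947)/4 = 0. Since -947 ≡ 1 (mod 4), (1 + 947)/4 = 237 ∈ Z. The polynomial x^2 - x + 237 has discriminant 1 - 4·(237) = -947, which is not a perfect square in Q (d = -947 is squarefree and ≠ 1), so x^2 - x + 237 is irreducible over Q. It is the minimal polynomial of α.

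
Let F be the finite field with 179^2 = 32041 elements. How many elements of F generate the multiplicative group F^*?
There are φ(32040) = 8448 primitive elements

F_q^* is cyclic of order q - 1 = 32040. A cyclic group of order m has exactly φ(m) generators. Here m = 32040 = 2^3 · 3^2 · 5 · 89, so the number of primitive elements is φ(32040) = 8448.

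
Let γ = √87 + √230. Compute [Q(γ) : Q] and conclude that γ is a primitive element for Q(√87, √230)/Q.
[Q(γ) : Q] = 4 (equivalently, Q(γ) = Q(√87, √230))

Obviously Q(γ) ⊆ Q(√87, √230), and [Q(√87, √230):Q] = 4 (since 87, 230 are distinct squarefree integers > 1 with 20010 not a perfect square). To show equality we compute the minimal polynomial of γ. From γ = √87 + √230: γ^2 = 87 + 2√(20010) + 230 = 317 + 2√(20010), so γ^2 - 317 = 2√(20010); squaring, (γ^2 - 317)^2 = 4·20010, i.e. γ^4 - 634γ^2 + 100489 - 80040 = 0, i.e. γ^4 - 634γ^2 + 20449 = 0. So γ is a root of x^4 - 634x^2 + 20449. This polynomial is irreducible over Q: it has no rational root (each ±√87 ± √230 is irrational), and any factorization into two quadratics over Q would force √(20010) ∈ Q (pairing opposite roots) or √87, √230 ∈ Q (other pairings), all impossible. Hence [Q(γ):Q] = 4 = [Q(√87, √230):Q], so Q(γ) = Q(√87, √230).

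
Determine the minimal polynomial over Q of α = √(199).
m_α(x) = x^2 - 199

α satisfies α^2 - 199 = 0, so x^2 - 199 annihilates α. Since d = 199 is squarefree and ≠ 1, it is not a perfect square in Q, so x^2 - 199 has no rational root and is therefore irreducible over Q (a degree-2 polynomial over a field is irreducible iff it has no root). Hence m_α(x) = x^2 - 199.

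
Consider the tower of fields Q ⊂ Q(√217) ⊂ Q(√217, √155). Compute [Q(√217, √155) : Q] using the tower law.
[Q(√217, √155) : Q] = 4

[Q(√217):Q] = 2 (min poly x^2 - 217, irreducible since 217 is squarefree > 1). For the top step, suppose √155 ∈ Q(√217), say √155 = c + d√217 with c, d ∈ Q. Squaring: 155 = c^2 + 217d^2 + 2cd√217. Since √217 ∉ Q this forces 2cd = 0. If d = 0 then √155 = c ∈ Q, contradicting 155 squarefree > 1. If c = 0 then 155 = 217d^2, so 217·155 = (217d)^2 is a perfect square in Q — but 217·155 = 33635 is not a perfect square (since 217 and 155 are distinct squarefree integers). Contradiction. Hence √155 ∉ Q(√217), so x^2 - 155 stays irreducible over Q(√217) and [Q(√217, √155) : Q(√217)] = 2. By the tower law, [Q(√217, √155) : Q] = 2 · 2 = 4.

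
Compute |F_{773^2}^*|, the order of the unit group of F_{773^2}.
|F_{773^2}^*| = 597528

F_{773^2} has 773^2 = 597529 elements; its multiplicative group consists of all nonzero elements, so |F_{773^2}^*| = 597529 - 1 = 597528. (It is cyclic since any finite subgroup of the multiplicative group of a field is cyclic.)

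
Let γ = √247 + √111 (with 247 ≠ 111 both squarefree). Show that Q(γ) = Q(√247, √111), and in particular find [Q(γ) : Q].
[Q(γ) : Q] = 4 (equivalently, Q(γ) = Q(√247, √111))

Obviously Q(γ) ⊆ Q(√247, √111), and [Q(√247, √111):Q] = 4 (since 247, 111 are distinct squarefree integers > 1 with 27417 not a perfect square). To show equality we compute the minimal polynomial of γ. From γ = √247 + √111: γ^2 = 247 + 2√(27417) + 111 = 358 + 2√(27417), so γ^2 - 358 = 2√(27417); squaring, (γ^2 - 358)^2 = 4·27417, i.e. γ^4 - 716γ^2 + 128164 - 109668 = 0, i.e. γ^4 - 716γ^2 + 18496 = 0. So γ is a root of x^4 - 716x^2 + 18496. This polynomial is irreducible over Q: it has no rational root (each ±√247 ± √111 is irrational), and any factorization into two quadratics over Q would force √(27417) ∈ Q (pairing opposite roots) or √247, √111 ∈ Q (other pairings), all impossible. Hence [Q(γ):Q] = 4 = [Q(√247, √111):Q], so Q(γ) = Q(√247, √111).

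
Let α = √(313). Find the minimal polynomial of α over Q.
m_α(x) = x^2 - 313

α satisfies α^2 - 313 = 0, so x^2 - 313 annihilates α. Since d = 313 is squarefree and ≠ 1, it is not a perfect square in Q, so x^2 - 313 has no rational root and is therefore irreducible over Q (a degree-2 polynomial over a field is irreducible iff it has no root). Hence m_α(x) = x^2 - 313.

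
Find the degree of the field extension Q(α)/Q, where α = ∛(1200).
[Q(α):Q] = 3

The minimal polynomial of α is x^3 - 1200, irreducible over Q since 1200 is not a perfect cube (so x^3 - 1200 has no rational root). Hence [Q(α):Q] = deg(m_α) = 3.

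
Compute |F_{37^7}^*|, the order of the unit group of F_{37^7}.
|F_{37^7}^*| = 94931877132

F_{37^7} has 37^7 = 94931877133 elements; its multiplicative group consists of all nonzero elements, so |F_{37^7}^*| = 94931877133 - 1 = 94931877132. (It is cyclic since any finite subgroup of the multiplicative group of a field is cyclic.)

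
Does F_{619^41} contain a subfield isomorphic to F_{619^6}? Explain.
No: F_{619^6} is not a subfield of F_{619^41}

F_{p^m} embeds in F_{p^n} iff m | n. Here 6 ∤ 41 (since 41 = 6·6 + 5 with remainder 5 ≠ 0), so F_{619^6} is not a subfield of F_{619^41}. Equivalently: if it were, the tower law would give 6 = [F_{619^6}:F_619] dividing [F_{619^41}:F_619] = 41, contradiction.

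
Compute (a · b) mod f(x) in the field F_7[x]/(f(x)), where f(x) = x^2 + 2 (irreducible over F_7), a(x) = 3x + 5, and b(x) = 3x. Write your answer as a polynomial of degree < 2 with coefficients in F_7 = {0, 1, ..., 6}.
a · b ≡ x + 3 (mod f(x))

Multiply in F_7[x]: a(x)·b(x) = (3x + 5)·(3x) = 2x^2 + x. This has degree ≥ 2, so divide by f(x) over F_7: 2x^2 + x = (2)·(x^2 + 2) + (x + 3). Hence a·b ≡ x + 3 (mod f). (F_7[x]/(f) is a field with 7^2 = 49 elements since f is irreducible of degree 2.)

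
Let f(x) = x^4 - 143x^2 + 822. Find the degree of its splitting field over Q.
[K : Q] = 4

Solving the quadratic in x^2: x^2 = (143 ± √(143^2 - 4·822))/2 = (143 ± √17161)/2 = (143 ± 131)/2, giving x^2 = 6 or x^2 = 137. So f(x) = (x^2 - 6)(x^2 - 137) and the roots of f are ±√6, ±√137. Hence the splitting field is K = Q(√6, √137). Since 6 and 137 are distinct squarefree integers > 1, their product 822 is not a perfect square, so √137 ∉ Q(√6). By the tower law [K:Q] = [Q(√6,√137):Q(√6)] · [Q(√6):Q] = 2 · 2 = 4.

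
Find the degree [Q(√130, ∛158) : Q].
[Q(√130, ∛158) : Q] = 6

Let L = Q(√130, ∛158). Since Q(√130) ⊂ L and [Q(√130):Q] = 2, the tower law gives 2 | [L:Q]. Likewise Q(∛158) ⊂ L with [Q(∛158):Q] = 3 (because 158 is not a perfect cube), so 3 | [L:Q]. As gcd(2,3) = 1, [L:Q] is divisible by 6. Conversely L is generated over Q by √130 and ∛158, so [L:Q] ≤ 2·3 = 6. Therefore [Q(√130, ∛158) : Q] = 6.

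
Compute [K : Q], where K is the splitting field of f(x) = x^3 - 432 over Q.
[K : Q] = 6

The roots of x^3 - 432 are ∛432, ω∛432, ω^2∛432 where ω = e^(2πi/3) is a primitive cube root of unity, so K = Q(∛432, ω). Now [Q(∛432):Q] = 3 (since 432 is not a perfect cube, x^3 - 432 is irreducible) and [Q(ω):Q] = 2. Both 2 and 3 divide [K:Q], and [K:Q] ≤ 3·2 = 6, so [K:Q] = 6. (Equivalently: Q(∛432) ⊂ R but ω ∉ R, so [K : Q(∛432)] = 2.)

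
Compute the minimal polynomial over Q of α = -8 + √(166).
m_α(x) = x^2 + 16x - 102

From α + 8 = √(166), squaring gives (α + 8)^2 = 166, i.e. α^2 + 16α + 64 = 166, so α^2 + 16α - 102 = 0. The discriminant of x^2 + 16x - 102 is (16)^2 - 4·(-102) = 256 + 408 = 664, and 4·(166) is not a perfect square in Q since 166 is squarefree and ≠ 1. Hence x^2 + 16x - 102 is irreducible over Q and is the minimal polynomial of α.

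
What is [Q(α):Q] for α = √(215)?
[Q(α):Q] = 2

[Q(α):Q] equals the degree of the minimal polynomial of α. Here α^2 = 215 and x^2 - 215 is irreducible (d = 215 is squarefree, ≠ 1, hence not a square), so deg(m_α) = 2. Thus [Q(α):Q] = 2.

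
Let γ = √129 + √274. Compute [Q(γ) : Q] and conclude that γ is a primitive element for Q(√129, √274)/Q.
[Q(γ) : Q] = 4 (equivalently, Q(γ) = Q(√129, √274))

Obviously Q(γ) ⊆ Q(√129, √274), and [Q(√129, √274):Q] = 4 (since 129, 274 are distinct squarefree integers > 1 with 35346 not a perfect square). To show equality we compute the minimal polynomial of γ. From γ = √129 + √274: γ^2 = 129 + 2√(35346) + 274 = 403 + 2√(35346), so γ^2 - 403 = 2√(35346); squaring, (γ^2 - 403)^2 = 4·35346, i.e. γ^4 - 806γ^2 + 162409 - 141384 = 0, i.e. γ^4 - 806γ^2 + 21025 = 0. So γ is a root of x^4 - 806x^2 + 21025. This polynomial is irreducible over Q: it has no rational root (each ±√129 ± √274 is irrational), and any factorization into two quadratics over Q would force √(35346) ∈ Q (pairing opposite roots) or √129, √274 ∈ Q (other pairings), all impossible. Hence [Q(γ):Q] = 4 = [Q(√129, √274):Q], so Q(γ) = Q(√129, √274).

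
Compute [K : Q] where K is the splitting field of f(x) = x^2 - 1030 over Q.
[K : Q] = 2

f(x) = x^2 - 1030 factors as (x - √1030)(x + √1030). The splitting field is K = Q(√1030). Since 1030 is squarefree and > 1, it is not a perfect square, so x^2 - 1030 is irreducible over Q and [Q(√1030) : Q] = 2. Hence [K : Q] = 2.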